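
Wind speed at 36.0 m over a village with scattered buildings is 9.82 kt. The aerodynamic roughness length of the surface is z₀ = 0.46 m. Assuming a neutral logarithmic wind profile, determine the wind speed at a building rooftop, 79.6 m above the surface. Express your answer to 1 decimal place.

Log law: V(z) ∝ ln(z/z₀), so V₂/V₁ = ln(z₂/z₀) / ln(z₁/z₀).
ln(79.6/0.46) = 5.1535, ln(36.0/0.46) = 4.3600
V₂ = 9.82 × 5.1535/4.3600 = 9.82 × 1.1820 = 11.6072 kt

11.6 kt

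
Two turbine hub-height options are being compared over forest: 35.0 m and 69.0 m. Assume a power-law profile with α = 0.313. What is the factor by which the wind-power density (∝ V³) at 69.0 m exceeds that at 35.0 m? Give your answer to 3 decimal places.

1.891

Speed ratio: V_B/V_A = (z_B/z_A)^α = (69.0/35.0)^0.313 = (1.9714)^0.313 = 1.23671
Power-density ratio: P_B/P_A = (V_B/V_A)³ = (1.23671)³ = 1.89147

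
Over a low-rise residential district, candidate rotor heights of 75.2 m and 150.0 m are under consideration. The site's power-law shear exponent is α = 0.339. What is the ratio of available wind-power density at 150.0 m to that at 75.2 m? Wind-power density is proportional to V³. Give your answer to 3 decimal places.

Speed ratio: V_B/V_A = (z_B/z_A)^α = (150.0/75.2)^0.339 = (1.9947)^0.339 = 1.26374
Power-density ratio: P_B/P_A = (V_B/V_A)³ = (1.26374)³ = 2.01823

2.018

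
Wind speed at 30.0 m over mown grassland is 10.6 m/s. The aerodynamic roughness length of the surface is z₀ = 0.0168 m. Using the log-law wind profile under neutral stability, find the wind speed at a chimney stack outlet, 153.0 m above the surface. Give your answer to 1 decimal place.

Log law: V(z) ∝ ln(z/z₀), so V₂/V₁ = ln(z₂/z₀) / ln(z₁/z₀).
ln(153.0/0.0168) = 9.1168, ln(30.0/0.0168) = 7.4876
V₂ = 10.6 × 9.1168/7.4876 = 10.6 × 1.2176 = 12.9065 m/s

12.9 m/s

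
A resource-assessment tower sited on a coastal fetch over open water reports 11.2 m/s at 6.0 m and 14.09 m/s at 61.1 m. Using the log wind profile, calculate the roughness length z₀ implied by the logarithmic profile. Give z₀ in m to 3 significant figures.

z₀ ≈ 0.000745 m

Log law: V(z) ∝ ln(z/z₀). With r = V₁/V₂ = 11.2/14.09 = 0.79489,
r · ln(z₂/z₀) = ln(z₁/z₀) ⇒ ln z₀ = (ln z₁ − r·ln z₂)/(1 − r)
ln z₀ = (1.79176 − 0.79489×4.11251) / 0.20511 = -7.2022
z₀ = exp(-7.2022) = 0.0007450 m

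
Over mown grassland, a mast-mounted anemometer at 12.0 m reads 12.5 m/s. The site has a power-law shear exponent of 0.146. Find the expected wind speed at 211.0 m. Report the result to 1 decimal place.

Power-law profile: V₂ = V₁ · (z₂/z₁)^α
V₂ = 12.5 × (211.0/12.0)^0.146 = 12.5 × (17.5833)^0.146
    = 12.5 × 1.5198 = 18.9974 m/s

19.0 m/s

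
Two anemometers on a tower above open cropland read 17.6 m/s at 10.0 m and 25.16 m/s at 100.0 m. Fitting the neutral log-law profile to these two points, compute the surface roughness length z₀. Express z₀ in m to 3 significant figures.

z₀ ≈ 0.0470 m

Log law: V(z) ∝ ln(z/z₀). With r = V₁/V₂ = 17.6/25.16 = 0.69952,
r · ln(z₂/z₀) = ln(z₁/z₀) ⇒ ln z₀ = (ln z₁ − r·ln z₂)/(1 − r)
ln z₀ = (2.30259 − 0.69952×4.60517) / 0.30048 = -3.0579
z₀ = exp(-3.0579) = 0.04698 m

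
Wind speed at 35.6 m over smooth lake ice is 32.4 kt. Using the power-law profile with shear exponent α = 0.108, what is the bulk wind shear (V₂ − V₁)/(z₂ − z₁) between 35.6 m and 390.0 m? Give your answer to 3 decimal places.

0.027 kt/m

Power law: V₂ = V₁ · (z₂/z₁)^α = 32.4 × (10.9551)^0.108 = 41.9588 kt
ΔV/Δz = (41.9588 − 32.4)/(390.0 − 35.6) = 9.5588/354.4000 = 0.02697 kt/m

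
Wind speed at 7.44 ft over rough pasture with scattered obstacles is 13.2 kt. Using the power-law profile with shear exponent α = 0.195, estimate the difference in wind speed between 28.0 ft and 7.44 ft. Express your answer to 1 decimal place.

3.9 kt

Power law: V₂ = V₁ · (z₂/z₁)^α = 13.2 × (3.7634)^0.195 = 17.0928 kt
ΔV = 17.0928 − 13.2 = 3.8928 kt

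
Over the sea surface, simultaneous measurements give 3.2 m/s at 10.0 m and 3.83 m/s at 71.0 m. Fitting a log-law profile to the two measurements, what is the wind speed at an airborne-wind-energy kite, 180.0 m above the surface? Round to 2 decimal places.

4.13 m/s

Log law: V ∝ ln(z/z₀). From the pair, with r = V₁/V₂ = 0.83551,
ln z₀ = (ln z₁ − r·ln z₂)/(1 − r) = (2.3026 − 0.83551×4.2627)/0.16449 = -7.6535 → z₀ = 0.0004744 m
V₃ = V₁ · ln(z₃/z₀)/ln(z₁/z₀) = 3.2 × 12.8464/9.9560 = 4.1290 m/s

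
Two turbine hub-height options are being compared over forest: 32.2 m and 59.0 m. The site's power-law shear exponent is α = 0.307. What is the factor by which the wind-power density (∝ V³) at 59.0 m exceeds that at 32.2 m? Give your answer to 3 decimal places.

Speed ratio: V_B/V_A = (z_B/z_A)^α = (59.0/32.2)^0.307 = (1.8323)^0.307 = 1.20431
Power-density ratio: P_B/P_A = (V_B/V_A)³ = (1.20431)³ = 1.74670

1.747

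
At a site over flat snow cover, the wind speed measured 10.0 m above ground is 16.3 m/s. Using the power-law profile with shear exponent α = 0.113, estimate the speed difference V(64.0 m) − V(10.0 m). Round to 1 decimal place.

Power law: V₂ = V₁ · (z₂/z₁)^α = 16.3 × (6.4000)^0.113 = 20.1042 m/s
ΔV = 20.1042 − 16.3 = 3.8042 m/s

3.8 m/s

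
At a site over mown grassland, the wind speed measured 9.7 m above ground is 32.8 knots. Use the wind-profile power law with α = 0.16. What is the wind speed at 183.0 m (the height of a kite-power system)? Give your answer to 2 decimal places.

52.48 knots

Power-law profile: V₂ = V₁ · (z₂/z₁)^α
V₂ = 32.8 × (183.0/9.7)^0.16 = 32.8 × (18.8660)^0.16
    = 32.8 × 1.6000 = 52.4786 knots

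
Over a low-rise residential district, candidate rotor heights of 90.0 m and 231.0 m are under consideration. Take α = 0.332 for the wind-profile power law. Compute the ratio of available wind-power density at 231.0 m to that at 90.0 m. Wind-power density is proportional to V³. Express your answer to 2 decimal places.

2.56

Speed ratio: V_B/V_A = (z_B/z_A)^α = (231.0/90.0)^0.332 = (2.5667)^0.332 = 1.36745
Power-density ratio: P_B/P_A = (V_B/V_A)³ = (1.36745)³ = 2.55701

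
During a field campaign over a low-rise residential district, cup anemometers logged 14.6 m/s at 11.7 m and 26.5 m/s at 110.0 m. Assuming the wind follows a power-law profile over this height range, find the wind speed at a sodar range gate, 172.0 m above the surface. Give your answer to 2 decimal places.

First find α: α = ln(V₂/V₁)/ln(z₂/z₁) = ln(26.5/14.6)/ln(110.0/11.7) = 0.59612/2.24089 = 0.2660
Extrapolate from 110.0 m to 172.0 m: V₃ = 26.5 × (172.0/110.0)^0.2660 = 26.5 × 1.1263 = 29.8463 m/s

29.85 m/s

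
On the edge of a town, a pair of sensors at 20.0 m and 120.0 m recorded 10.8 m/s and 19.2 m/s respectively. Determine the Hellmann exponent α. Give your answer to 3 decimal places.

Power law: V₂/V₁ = (z₂/z₁)^α ⇒ α = ln(V₂/V₁) / ln(z₂/z₁)
α = ln(19.2/10.8) / ln(120.0/20.0) = ln(1.7778) / ln(6.0000)
  = 0.57536 / 1.79176 = 0.32112

α ≈ 0.321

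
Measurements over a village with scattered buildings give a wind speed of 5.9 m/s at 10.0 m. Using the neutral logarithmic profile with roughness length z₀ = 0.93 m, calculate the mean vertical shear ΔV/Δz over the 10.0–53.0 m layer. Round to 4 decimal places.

Log law: V₂ = V₁ · ln(z₂/z₀)/ln(z₁/z₀) = 5.9 × 4.0429/2.3752 = 10.0427 m/s
ΔV/Δz = (10.0427 − 5.9)/(53.0 − 10.0) = 4.1427/43.0000 = 0.09634 m/s/m

0.0963 m/s/m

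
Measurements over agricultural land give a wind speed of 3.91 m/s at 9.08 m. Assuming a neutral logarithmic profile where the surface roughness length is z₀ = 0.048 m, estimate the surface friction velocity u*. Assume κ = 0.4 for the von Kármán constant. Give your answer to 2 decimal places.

Log law: V(z) = (u*/κ) · ln(z/z₀) ⇒ u* = κ · V / ln(z/z₀)
u* = 0.4 × 3.91 / ln(9.08/0.048) = 0.4 × 3.91 / 5.2426
   = 1.5640 / 5.2426 = 0.2983 m/s

u* ≈ 0.30 m/s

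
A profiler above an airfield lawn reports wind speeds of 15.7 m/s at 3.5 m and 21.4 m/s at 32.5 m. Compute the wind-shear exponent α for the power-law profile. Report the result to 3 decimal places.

Power law: V₂/V₁ = (z₂/z₁)^α ⇒ α = ln(V₂/V₁) / ln(z₂/z₁)
α = ln(21.4/15.7) / ln(32.5/3.5) = ln(1.3631) / ln(9.2857)
  = 0.30973 / 2.22848 = 0.13899

α ≈ 0.139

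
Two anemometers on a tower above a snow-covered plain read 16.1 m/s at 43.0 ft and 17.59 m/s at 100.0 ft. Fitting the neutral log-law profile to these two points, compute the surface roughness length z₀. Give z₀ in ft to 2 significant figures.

Log law: V(z) ∝ ln(z/z₀). With r = V₁/V₂ = 16.1/17.59 = 0.91529,
r · ln(z₂/z₀) = ln(z₁/z₀) ⇒ ln z₀ = (ln z₁ − r·ln z₂)/(1 − r)
ln z₀ = (3.76120 − 0.91529×4.60517) / 0.08471 = -5.3582
z₀ = exp(-5.3582) = 0.004709 ft

z₀ ≈ 0.0047 ft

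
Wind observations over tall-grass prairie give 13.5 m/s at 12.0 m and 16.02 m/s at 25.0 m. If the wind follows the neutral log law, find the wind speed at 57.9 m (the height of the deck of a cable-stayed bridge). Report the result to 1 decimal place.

Log law: V ∝ ln(z/z₀). From the pair, with r = V₁/V₂ = 0.84270,
ln z₀ = (ln z₁ − r·ln z₂)/(1 − r) = (2.4849 − 0.84270×3.2189)/0.15730 = -1.4471 → z₀ = 0.2353 m
V₃ = V₁ · ln(z₃/z₀)/ln(z₁/z₀) = 13.5 × 5.5058/3.9320 = 18.9035 m/s

18.9 m/s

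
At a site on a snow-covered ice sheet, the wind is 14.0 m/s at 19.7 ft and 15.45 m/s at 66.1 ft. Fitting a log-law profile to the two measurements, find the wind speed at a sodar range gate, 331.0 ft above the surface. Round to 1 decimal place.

Log law: V ∝ ln(z/z₀). From the pair, with r = V₁/V₂ = 0.90615,
ln z₀ = (ln z₁ − r·ln z₂)/(1 − r) = (2.9806 − 0.90615×4.1912)/0.09385 = -8.7075 → z₀ = 0.0001653 ft
V₃ = V₁ · ln(z₃/z₀)/ln(z₁/z₀) = 14.0 × 14.5096/11.6881 = 17.3796 m/s

17.4 m/s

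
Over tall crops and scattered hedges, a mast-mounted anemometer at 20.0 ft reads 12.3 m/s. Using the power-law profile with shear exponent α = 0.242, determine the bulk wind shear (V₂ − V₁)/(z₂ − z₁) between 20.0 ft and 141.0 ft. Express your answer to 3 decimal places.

Power law: V₂ = V₁ · (z₂/z₁)^α = 12.3 × (7.0500)^0.242 = 19.7318 m/s
ΔV/Δz = (19.7318 − 12.3)/(141.0 − 20.0) = 7.4318/121.0000 = 0.06142 m/s/ft

0.061 m/s/ft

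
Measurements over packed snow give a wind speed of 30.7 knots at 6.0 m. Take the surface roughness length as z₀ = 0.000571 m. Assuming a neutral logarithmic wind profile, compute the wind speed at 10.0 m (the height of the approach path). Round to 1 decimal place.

32.4 knots

Log law: V(z) ∝ ln(z/z₀), so V₂/V₁ = ln(z₂/z₀) / ln(z₁/z₀).
ln(10.0/0.000571) = 9.7707, ln(6.0/0.000571) = 9.2599
V₂ = 30.7 × 9.7707/9.2599 = 30.7 × 1.0552 = 32.3936 knots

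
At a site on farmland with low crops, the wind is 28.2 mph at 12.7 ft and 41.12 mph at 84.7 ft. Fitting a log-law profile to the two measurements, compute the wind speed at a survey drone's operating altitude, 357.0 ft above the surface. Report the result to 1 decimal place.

Log law: V ∝ ln(z/z₀). From the pair, with r = V₁/V₂ = 0.68580,
ln z₀ = (ln z₁ − r·ln z₂)/(1 − r) = (2.5416 − 0.68580×4.4391)/0.31420 = -1.6000 → z₀ = 0.2019 ft
V₃ = V₁ · ln(z₃/z₀)/ln(z₁/z₀) = 28.2 × 7.4778/4.1416 = 50.9154 mph

50.9 mph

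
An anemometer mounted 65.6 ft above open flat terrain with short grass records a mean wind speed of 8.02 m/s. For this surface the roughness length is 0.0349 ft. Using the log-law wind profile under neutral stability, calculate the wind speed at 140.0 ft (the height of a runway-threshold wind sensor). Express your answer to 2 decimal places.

Log law: V(z) ∝ ln(z/z₀), so V₂/V₁ = ln(z₂/z₀) / ln(z₁/z₀).
ln(140.0/0.0349) = 8.2969, ln(65.6/0.0349) = 7.5388
V₂ = 8.02 × 8.2969/7.5388 = 8.02 × 1.1006 = 8.8264 m/s

8.83 m/s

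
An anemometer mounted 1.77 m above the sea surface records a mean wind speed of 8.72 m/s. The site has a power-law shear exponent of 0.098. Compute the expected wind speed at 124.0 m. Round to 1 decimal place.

13.2 m/s

Power-law profile: V₂ = V₁ · (z₂/z₁)^α
V₂ = 8.72 × (124.0/1.77)^0.098 = 8.72 × (70.0565)^0.098
    = 8.72 × 1.5165 = 13.2242 m/s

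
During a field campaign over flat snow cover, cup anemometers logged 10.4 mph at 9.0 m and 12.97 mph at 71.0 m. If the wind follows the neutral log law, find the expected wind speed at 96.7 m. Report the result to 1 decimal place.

13.4 mph

Log law: V ∝ ln(z/z₀). From the pair, with r = V₁/V₂ = 0.80185,
ln z₀ = (ln z₁ − r·ln z₂)/(1 − r) = (2.1972 − 0.80185×4.2627)/0.19815 = -6.1610 → z₀ = 0.002110 m
V₃ = V₁ · ln(z₃/z₀)/ln(z₁/z₀) = 10.4 × 10.7327/8.3583 = 13.3544 mph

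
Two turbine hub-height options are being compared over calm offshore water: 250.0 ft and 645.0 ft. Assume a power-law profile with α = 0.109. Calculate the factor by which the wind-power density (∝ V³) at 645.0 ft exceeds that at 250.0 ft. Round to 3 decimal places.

Speed ratio: V_B/V_A = (z_B/z_A)^α = (645.0/250.0)^0.109 = (2.5800)^0.109 = 1.10883
Power-density ratio: P_B/P_A = (V_B/V_A)³ = (1.10883)³ = 1.36333

1.363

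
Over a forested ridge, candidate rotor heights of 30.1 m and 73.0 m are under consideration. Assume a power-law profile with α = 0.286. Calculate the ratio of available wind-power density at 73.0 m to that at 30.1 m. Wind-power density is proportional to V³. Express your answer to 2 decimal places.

Speed ratio: V_B/V_A = (z_B/z_A)^α = (73.0/30.1)^0.286 = (2.4252)^0.286 = 1.28837
Power-density ratio: P_B/P_A = (V_B/V_A)³ = (1.28837)³ = 2.13856

2.14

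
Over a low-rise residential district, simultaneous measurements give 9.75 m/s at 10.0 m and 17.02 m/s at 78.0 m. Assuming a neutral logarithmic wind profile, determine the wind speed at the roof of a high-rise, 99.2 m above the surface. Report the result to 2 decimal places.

Log law: V ∝ ln(z/z₀). From the pair, with r = V₁/V₂ = 0.57286,
ln z₀ = (ln z₁ − r·ln z₂)/(1 − r) = (2.3026 − 0.57286×4.3567)/0.42714 = -0.4523 → z₀ = 0.6362 m
V₃ = V₁ · ln(z₃/z₀)/ln(z₁/z₀) = 9.75 × 5.0494/2.7548 = 17.8709 m/s

17.87 m/s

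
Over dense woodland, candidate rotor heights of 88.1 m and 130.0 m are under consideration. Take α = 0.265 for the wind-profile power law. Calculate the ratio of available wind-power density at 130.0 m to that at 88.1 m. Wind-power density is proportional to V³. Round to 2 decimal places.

Speed ratio: V_B/V_A = (z_B/z_A)^α = (130.0/88.1)^0.265 = (1.4756)^0.265 = 1.10860
Power-density ratio: P_B/P_A = (V_B/V_A)³ = (1.10860)³ = 1.36248

1.36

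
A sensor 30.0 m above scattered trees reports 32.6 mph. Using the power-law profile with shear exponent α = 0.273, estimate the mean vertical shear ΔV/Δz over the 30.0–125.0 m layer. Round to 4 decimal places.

Power law: V₂ = V₁ · (z₂/z₁)^α = 32.6 × (4.1667)^0.273 = 48.1305 mph
ΔV/Δz = (48.1305 − 32.6)/(125.0 − 30.0) = 15.5305/95.0000 = 0.16348 mph/m

0.1635 mph/m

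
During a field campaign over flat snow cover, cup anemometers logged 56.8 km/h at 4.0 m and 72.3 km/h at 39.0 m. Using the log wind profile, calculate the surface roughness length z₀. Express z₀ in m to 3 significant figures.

Log law: V(z) ∝ ln(z/z₀). With r = V₁/V₂ = 56.8/72.3 = 0.78562,
r · ln(z₂/z₀) = ln(z₁/z₀) ⇒ ln z₀ = (ln z₁ − r·ln z₂)/(1 − r)
ln z₀ = (1.38629 − 0.78562×3.66356) / 0.21438 = -6.9588
z₀ = exp(-6.9588) = 0.0009502 m

z₀ ≈ 0.000950 m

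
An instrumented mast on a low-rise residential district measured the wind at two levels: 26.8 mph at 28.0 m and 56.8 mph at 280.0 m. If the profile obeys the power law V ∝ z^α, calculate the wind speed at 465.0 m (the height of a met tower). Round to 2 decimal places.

First find α: α = ln(V₂/V₁)/ln(z₂/z₁) = ln(56.8/26.8)/ln(280.0/28.0) = 0.75113/2.30259 = 0.3262
Extrapolate from 280.0 m to 465.0 m: V₃ = 56.8 × (465.0/280.0)^0.3262 = 56.8 × 1.1799 = 67.0211 mph

67.02 mph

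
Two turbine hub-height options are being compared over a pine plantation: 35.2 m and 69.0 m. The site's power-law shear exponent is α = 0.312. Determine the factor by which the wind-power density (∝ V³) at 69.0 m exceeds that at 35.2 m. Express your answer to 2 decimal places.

1.88

Speed ratio: V_B/V_A = (z_B/z_A)^α = (69.0/35.2)^0.312 = (1.9602)^0.312 = 1.23367
Power-density ratio: P_B/P_A = (V_B/V_A)³ = (1.23367)³ = 1.87758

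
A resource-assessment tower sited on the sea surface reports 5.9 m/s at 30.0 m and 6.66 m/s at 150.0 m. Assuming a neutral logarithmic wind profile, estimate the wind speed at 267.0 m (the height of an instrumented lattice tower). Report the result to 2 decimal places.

6.93 m/s

Log law: V ∝ ln(z/z₀). From the pair, with r = V₁/V₂ = 0.88589,
ln z₀ = (ln z₁ − r·ln z₂)/(1 − r) = (3.4012 − 0.88589×5.0106)/0.11411 = -9.0931 → z₀ = 0.0001124 m
V₃ = V₁ · ln(z₃/z₀)/ln(z₁/z₀) = 5.9 × 14.6804/12.4943 = 6.9323 m/s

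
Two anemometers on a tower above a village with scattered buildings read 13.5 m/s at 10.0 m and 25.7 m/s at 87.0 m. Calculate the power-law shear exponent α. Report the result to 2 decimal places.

α ≈ 0.30

Power law: V₂/V₁ = (z₂/z₁)^α ⇒ α = ln(V₂/V₁) / ln(z₂/z₁)
α = ln(25.7/13.5) / ln(87.0/10.0) = ln(1.9037) / ln(8.7000)
  = 0.64380 / 2.16332 = 0.29760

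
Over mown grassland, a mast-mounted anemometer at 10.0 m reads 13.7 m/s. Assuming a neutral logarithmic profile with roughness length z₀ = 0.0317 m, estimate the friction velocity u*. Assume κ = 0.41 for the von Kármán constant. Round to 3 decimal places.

u* ≈ 0.976 m/s

Log law: V(z) = (u*/κ) · ln(z/z₀) ⇒ u* = κ · V / ln(z/z₀)
u* = 0.41 × 13.7 / ln(10.0/0.0317) = 0.41 × 13.7 / 5.7540
   = 5.6170 / 5.7540 = 0.9762 m/s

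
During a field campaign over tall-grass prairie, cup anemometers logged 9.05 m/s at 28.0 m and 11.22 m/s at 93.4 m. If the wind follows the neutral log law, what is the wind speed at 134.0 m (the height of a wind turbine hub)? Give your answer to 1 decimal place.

11.9 m/s

Log law: V ∝ ln(z/z₀). From the pair, with r = V₁/V₂ = 0.80660,
ln z₀ = (ln z₁ − r·ln z₂)/(1 − r) = (3.3322 − 0.80660×4.5369)/0.19340 = -1.6920 → z₀ = 0.1842 m
V₃ = V₁ · ln(z₃/z₀)/ln(z₁/z₀) = 9.05 × 6.5898/5.0242 = 11.8702 m/s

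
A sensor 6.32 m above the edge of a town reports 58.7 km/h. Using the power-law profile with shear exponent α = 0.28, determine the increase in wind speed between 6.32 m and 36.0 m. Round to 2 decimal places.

Power law: V₂ = V₁ · (z₂/z₁)^α = 58.7 × (5.6962)^0.28 = 95.5437 km/h
ΔV = 95.5437 − 58.7 = 36.8437 km/h

36.84 km/h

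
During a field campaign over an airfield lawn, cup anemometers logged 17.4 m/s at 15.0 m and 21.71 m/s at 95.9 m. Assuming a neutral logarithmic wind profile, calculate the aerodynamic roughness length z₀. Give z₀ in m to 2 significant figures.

z₀ ≈ 0.0084 m

Log law: V(z) ∝ ln(z/z₀). With r = V₁/V₂ = 17.4/21.71 = 0.80147,
r · ln(z₂/z₀) = ln(z₁/z₀) ⇒ ln z₀ = (ln z₁ − r·ln z₂)/(1 − r)
ln z₀ = (2.70805 − 0.80147×4.56331) / 0.19853 = -4.7818
z₀ = exp(-4.7818) = 0.008381 m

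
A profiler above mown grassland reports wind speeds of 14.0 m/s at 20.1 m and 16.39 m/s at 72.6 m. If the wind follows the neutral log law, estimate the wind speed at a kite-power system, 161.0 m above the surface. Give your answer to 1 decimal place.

Log law: V ∝ ln(z/z₀). From the pair, with r = V₁/V₂ = 0.85418,
ln z₀ = (ln z₁ − r·ln z₂)/(1 − r) = (3.0007 − 0.85418×4.2850)/0.14582 = -4.5221 → z₀ = 0.01087 m
V₃ = V₁ · ln(z₃/z₀)/ln(z₁/z₀) = 14.0 × 9.6035/7.5228 = 17.8722 m/s

17.9 m/s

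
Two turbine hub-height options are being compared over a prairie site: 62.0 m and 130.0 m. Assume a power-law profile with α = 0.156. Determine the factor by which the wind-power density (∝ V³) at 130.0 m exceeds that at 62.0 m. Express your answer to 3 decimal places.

Speed ratio: V_B/V_A = (z_B/z_A)^α = (130.0/62.0)^0.156 = (2.0968)^0.156 = 1.12244
Power-density ratio: P_B/P_A = (V_B/V_A)³ = (1.12244)³ = 1.41412

1.414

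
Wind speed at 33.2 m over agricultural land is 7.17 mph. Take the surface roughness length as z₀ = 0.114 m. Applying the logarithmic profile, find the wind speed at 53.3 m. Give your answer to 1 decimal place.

Log law: V(z) ∝ ln(z/z₀), so V₂/V₁ = ln(z₂/z₀) / ln(z₁/z₀).
ln(53.3/0.114) = 6.1475, ln(33.2/0.114) = 5.6741
V₂ = 7.17 × 6.1475/5.6741 = 7.17 × 1.0834 = 7.7682 mph

7.8 mph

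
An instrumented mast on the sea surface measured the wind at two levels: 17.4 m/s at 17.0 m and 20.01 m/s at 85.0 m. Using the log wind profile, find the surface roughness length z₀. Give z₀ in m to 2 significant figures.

z₀ ≈ 0.00037 m

Log law: V(z) ∝ ln(z/z₀). With r = V₁/V₂ = 17.4/20.01 = 0.86957,
r · ln(z₂/z₀) = ln(z₁/z₀) ⇒ ln z₀ = (ln z₁ − r·ln z₂)/(1 − r)
ln z₀ = (2.83321 − 0.86957×4.44265) / 0.13043 = -7.8964
z₀ = exp(-7.8964) = 0.0003721 m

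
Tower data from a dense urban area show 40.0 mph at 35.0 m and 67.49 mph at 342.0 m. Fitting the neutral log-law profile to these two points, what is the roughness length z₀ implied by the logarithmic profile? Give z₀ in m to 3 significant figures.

z₀ ≈ 1.27 m

Log law: V(z) ∝ ln(z/z₀). With r = V₁/V₂ = 40.0/67.49 = 0.59268,
r · ln(z₂/z₀) = ln(z₁/z₀) ⇒ ln z₀ = (ln z₁ − r·ln z₂)/(1 − r)
ln z₀ = (3.55535 − 0.59268×5.83481) / 0.40732 = 0.2386
z₀ = exp(0.2386) = 1.269 m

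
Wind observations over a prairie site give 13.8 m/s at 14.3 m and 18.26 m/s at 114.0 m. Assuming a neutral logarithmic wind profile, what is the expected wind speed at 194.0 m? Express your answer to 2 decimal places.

Log law: V ∝ ln(z/z₀). From the pair, with r = V₁/V₂ = 0.75575,
ln z₀ = (ln z₁ − r·ln z₂)/(1 − r) = (2.6603 − 0.75575×4.7362)/0.24425 = -3.7630 → z₀ = 0.02321 m
V₃ = V₁ · ln(z₃/z₀)/ln(z₁/z₀) = 13.8 × 9.0309/6.4233 = 19.4022 m/s

19.40 m/s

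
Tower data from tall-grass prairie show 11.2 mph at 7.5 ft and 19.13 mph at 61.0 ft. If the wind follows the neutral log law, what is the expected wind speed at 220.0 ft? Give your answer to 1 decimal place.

24.0 mph

Log law: V ∝ ln(z/z₀). From the pair, with r = V₁/V₂ = 0.58547,
ln z₀ = (ln z₁ − r·ln z₂)/(1 − r) = (2.0149 − 0.58547×4.1109)/0.41453 = -0.9454 → z₀ = 0.3885 ft
V₃ = V₁ · ln(z₃/z₀)/ln(z₁/z₀) = 11.2 × 6.3390/2.9603 = 23.9832 mph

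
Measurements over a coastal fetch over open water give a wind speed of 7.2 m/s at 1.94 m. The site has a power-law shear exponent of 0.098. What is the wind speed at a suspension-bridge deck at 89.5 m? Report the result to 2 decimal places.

Power-law profile: V₂ = V₁ · (z₂/z₁)^α
V₂ = 7.2 × (89.5/1.94)^0.098 = 7.2 × (46.1340)^0.098
    = 7.2 × 1.4557 = 10.4811 m/s

10.48 m/s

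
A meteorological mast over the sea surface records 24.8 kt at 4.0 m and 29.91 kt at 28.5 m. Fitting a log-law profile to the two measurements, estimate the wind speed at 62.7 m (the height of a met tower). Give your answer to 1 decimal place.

Log law: V ∝ ln(z/z₀). From the pair, with r = V₁/V₂ = 0.82915,
ln z₀ = (ln z₁ − r·ln z₂)/(1 − r) = (1.3863 − 0.82915×3.3499)/0.17085 = -8.1436 → z₀ = 0.0002906 m
V₃ = V₁ · ln(z₃/z₀)/ln(z₁/z₀) = 24.8 × 12.2819/9.5298 = 31.9618 kt

32.0 kt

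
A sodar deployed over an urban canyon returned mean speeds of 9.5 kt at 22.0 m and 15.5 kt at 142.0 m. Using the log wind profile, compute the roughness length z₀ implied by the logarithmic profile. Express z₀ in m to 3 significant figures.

z₀ ≈ 1.15 m

Log law: V(z) ∝ ln(z/z₀). With r = V₁/V₂ = 9.5/15.5 = 0.61290,
r · ln(z₂/z₀) = ln(z₁/z₀) ⇒ ln z₀ = (ln z₁ − r·ln z₂)/(1 − r)
ln z₀ = (3.09104 − 0.61290×4.95583) / 0.38710 = 0.1385
z₀ = exp(0.1385) = 1.149 m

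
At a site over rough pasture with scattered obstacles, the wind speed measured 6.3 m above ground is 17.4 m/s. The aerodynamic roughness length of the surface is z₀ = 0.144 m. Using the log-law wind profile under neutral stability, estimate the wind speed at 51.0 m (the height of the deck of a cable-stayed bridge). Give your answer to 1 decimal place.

27.0 m/s

Log law: V(z) ∝ ln(z/z₀), so V₂/V₁ = ln(z₂/z₀) / ln(z₁/z₀).
ln(51.0/0.144) = 5.8698, ln(6.3/0.144) = 3.7785
V₂ = 17.4 × 5.8698/3.7785 = 17.4 × 1.5535 = 27.0304 m/s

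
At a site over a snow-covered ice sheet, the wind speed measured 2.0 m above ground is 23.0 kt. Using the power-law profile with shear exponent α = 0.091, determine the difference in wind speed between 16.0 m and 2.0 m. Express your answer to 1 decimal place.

Power law: V₂ = V₁ · (z₂/z₁)^α = 23.0 × (8.0000)^0.091 = 27.7913 kt
ΔV = 27.7913 − 23.0 = 4.7913 kt

4.8 kt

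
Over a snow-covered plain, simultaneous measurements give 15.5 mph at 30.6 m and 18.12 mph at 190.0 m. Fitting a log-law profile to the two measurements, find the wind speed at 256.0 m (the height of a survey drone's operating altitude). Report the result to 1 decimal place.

Log law: V ∝ ln(z/z₀). From the pair, with r = V₁/V₂ = 0.85541,
ln z₀ = (ln z₁ − r·ln z₂)/(1 − r) = (3.4210 − 0.85541×5.2470)/0.14459 = -7.3818 → z₀ = 0.0006225 m
V₃ = V₁ · ln(z₃/z₀)/ln(z₁/z₀) = 15.5 × 12.9270/10.8028 = 18.5478 mph

18.5 mph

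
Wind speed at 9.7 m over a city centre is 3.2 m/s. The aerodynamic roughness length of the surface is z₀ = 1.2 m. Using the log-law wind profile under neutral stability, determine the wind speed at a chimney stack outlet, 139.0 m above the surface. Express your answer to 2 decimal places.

7.28 m/s

Log law: V(z) ∝ ln(z/z₀), so V₂/V₁ = ln(z₂/z₀) / ln(z₁/z₀).
ln(139.0/1.2) = 4.7522, ln(9.7/1.2) = 2.0898
V₂ = 3.2 × 4.7522/2.0898 = 3.2 × 2.2740 = 7.2767 m/s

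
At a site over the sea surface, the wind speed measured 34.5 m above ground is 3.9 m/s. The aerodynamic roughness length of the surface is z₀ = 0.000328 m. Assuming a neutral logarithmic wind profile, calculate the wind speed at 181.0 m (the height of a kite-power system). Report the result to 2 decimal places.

4.46 m/s

Log law: V(z) ∝ ln(z/z₀), so V₂/V₁ = ln(z₂/z₀) / ln(z₁/z₀).
ln(181.0/0.000328) = 13.2210, ln(34.5/0.000328) = 11.5635
V₂ = 3.9 × 13.2210/11.5635 = 3.9 × 1.1433 = 4.4590 m/s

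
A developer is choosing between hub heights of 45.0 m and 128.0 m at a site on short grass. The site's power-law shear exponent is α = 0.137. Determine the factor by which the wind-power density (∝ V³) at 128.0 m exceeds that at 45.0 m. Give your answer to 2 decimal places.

1.54

Speed ratio: V_B/V_A = (z_B/z_A)^α = (128.0/45.0)^0.137 = (2.8444)^0.137 = 1.15398
Power-density ratio: P_B/P_A = (V_B/V_A)³ = (1.15398)³ = 1.53671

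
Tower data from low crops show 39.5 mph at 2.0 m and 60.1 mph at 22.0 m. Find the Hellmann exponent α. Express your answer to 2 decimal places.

Power law: V₂/V₁ = (z₂/z₁)^α ⇒ α = ln(V₂/V₁) / ln(z₂/z₁)
α = ln(60.1/39.5) / ln(22.0/2.0) = ln(1.5215) / ln(11.0000)
  = 0.41971 / 2.39790 = 0.17503

α ≈ 0.18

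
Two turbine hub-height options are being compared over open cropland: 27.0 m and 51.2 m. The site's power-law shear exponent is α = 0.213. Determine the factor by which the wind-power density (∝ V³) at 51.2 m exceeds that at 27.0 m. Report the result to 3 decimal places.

Speed ratio: V_B/V_A = (z_B/z_A)^α = (51.2/27.0)^0.213 = (1.8963)^0.213 = 1.14602
Power-density ratio: P_B/P_A = (V_B/V_A)³ = (1.14602)³ = 1.50516

1.505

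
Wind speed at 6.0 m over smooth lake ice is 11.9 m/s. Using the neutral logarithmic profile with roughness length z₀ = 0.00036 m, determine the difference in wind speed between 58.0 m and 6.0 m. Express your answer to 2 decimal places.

2.78 m/s

Log law: V₂ = V₁ · ln(z₂/z₀)/ln(z₁/z₀) = 11.9 × 11.9898/9.7212 = 14.6772 m/s
ΔV = 14.6772 − 11.9 = 2.7772 m/s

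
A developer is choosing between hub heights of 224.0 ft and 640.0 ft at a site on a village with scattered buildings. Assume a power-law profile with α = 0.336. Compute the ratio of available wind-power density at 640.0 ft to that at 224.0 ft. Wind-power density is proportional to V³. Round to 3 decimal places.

Speed ratio: V_B/V_A = (z_B/z_A)^α = (640.0/224.0)^0.336 = (2.8571)^0.336 = 1.42296
Power-density ratio: P_B/P_A = (V_B/V_A)³ = (1.42296)³ = 2.88124

2.881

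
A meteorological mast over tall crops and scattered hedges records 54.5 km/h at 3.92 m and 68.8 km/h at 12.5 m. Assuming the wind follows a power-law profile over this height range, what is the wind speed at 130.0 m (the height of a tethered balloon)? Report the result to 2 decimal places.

First find α: α = ln(V₂/V₁)/ln(z₂/z₁) = ln(68.8/54.5)/ln(12.5/3.92) = 0.23300/1.15964 = 0.2009
Extrapolate from 12.5 m to 130.0 m: V₃ = 68.8 × (130.0/12.5)^0.2009 = 68.8 × 1.6008 = 110.1383 km/h

110.14 km/h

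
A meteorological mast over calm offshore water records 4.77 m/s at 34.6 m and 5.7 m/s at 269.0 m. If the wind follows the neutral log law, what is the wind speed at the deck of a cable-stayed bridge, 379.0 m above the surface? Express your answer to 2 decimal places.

5.86 m/s

Log law: V ∝ ln(z/z₀). From the pair, with r = V₁/V₂ = 0.83684,
ln z₀ = (ln z₁ − r·ln z₂)/(1 − r) = (3.5439 − 0.83684×5.5947)/0.16316 = -6.9751 → z₀ = 0.0009349 m
V₃ = V₁ · ln(z₃/z₀)/ln(z₁/z₀) = 4.77 × 12.9126/10.5189 = 5.8555 m/s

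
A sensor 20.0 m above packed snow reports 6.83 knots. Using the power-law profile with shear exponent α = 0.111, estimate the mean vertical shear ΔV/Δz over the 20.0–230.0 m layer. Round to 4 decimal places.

0.0101 knots/m

Power law: V₂ = V₁ · (z₂/z₁)^α = 6.83 × (11.5000)^0.111 = 8.9569 knots
ΔV/Δz = (8.9569 − 6.83)/(230.0 − 20.0) = 2.1269/210.0000 = 0.01013 knots/m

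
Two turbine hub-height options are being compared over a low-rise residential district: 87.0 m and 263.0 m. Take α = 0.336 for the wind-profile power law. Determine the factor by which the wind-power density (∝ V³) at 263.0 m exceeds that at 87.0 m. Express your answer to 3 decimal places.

3.050

Speed ratio: V_B/V_A = (z_B/z_A)^α = (263.0/87.0)^0.336 = (3.0230)^0.336 = 1.45020
Power-density ratio: P_B/P_A = (V_B/V_A)³ = (1.45020)³ = 3.04986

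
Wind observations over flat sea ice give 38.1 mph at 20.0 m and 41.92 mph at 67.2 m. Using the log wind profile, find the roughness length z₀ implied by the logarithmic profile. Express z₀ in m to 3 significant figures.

z₀ ≈ 0.000113 m

Log law: V(z) ∝ ln(z/z₀). With r = V₁/V₂ = 38.1/41.92 = 0.90887,
r · ln(z₂/z₀) = ln(z₁/z₀) ⇒ ln z₀ = (ln z₁ − r·ln z₂)/(1 − r)
ln z₀ = (2.99573 − 0.90887×4.20767) / 0.09113 = -9.0920
z₀ = exp(-9.0920) = 0.0001126 m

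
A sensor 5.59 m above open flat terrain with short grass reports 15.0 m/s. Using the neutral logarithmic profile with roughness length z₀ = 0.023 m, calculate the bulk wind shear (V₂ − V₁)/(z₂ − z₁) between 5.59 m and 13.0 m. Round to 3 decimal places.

0.311 m/s/m

Log law: V₂ = V₁ · ln(z₂/z₀)/ln(z₁/z₀) = 15.0 × 6.3372/5.4932 = 17.3046 m/s
ΔV/Δz = (17.3046 − 15.0)/(13.0 − 5.59) = 2.3046/7.4100 = 0.31101 m/s/m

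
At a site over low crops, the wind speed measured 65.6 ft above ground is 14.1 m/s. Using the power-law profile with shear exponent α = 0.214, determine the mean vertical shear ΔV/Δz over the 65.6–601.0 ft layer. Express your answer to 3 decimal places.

0.016 m/s/ft

Power law: V₂ = V₁ · (z₂/z₁)^α = 14.1 × (9.1616)^0.214 = 22.6507 m/s
ΔV/Δz = (22.6507 − 14.1)/(601.0 − 65.6) = 8.5507/535.4000 = 0.01597 m/s/ft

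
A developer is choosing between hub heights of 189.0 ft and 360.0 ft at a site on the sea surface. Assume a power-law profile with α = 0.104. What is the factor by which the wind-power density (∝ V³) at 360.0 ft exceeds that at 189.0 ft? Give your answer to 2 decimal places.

1.22

Speed ratio: V_B/V_A = (z_B/z_A)^α = (360.0/189.0)^0.104 = (1.9048)^0.104 = 1.06931
Power-density ratio: P_B/P_A = (V_B/V_A)³ = (1.06931)³ = 1.22267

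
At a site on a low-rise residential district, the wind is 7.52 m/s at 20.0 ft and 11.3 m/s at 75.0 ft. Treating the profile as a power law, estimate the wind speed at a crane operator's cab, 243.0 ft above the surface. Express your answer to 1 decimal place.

First find α: α = ln(V₂/V₁)/ln(z₂/z₁) = ln(11.3/7.52)/ln(75.0/20.0) = 0.40724/1.32176 = 0.3081
Extrapolate from 75.0 ft to 243.0 ft: V₃ = 11.3 × (243.0/75.0)^0.3081 = 11.3 × 1.4365 = 16.2323 m/s

16.2 m/s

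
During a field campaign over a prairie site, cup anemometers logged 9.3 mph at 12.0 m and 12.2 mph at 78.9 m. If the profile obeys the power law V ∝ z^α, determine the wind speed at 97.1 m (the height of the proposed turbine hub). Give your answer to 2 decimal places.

First find α: α = ln(V₂/V₁)/ln(z₂/z₁) = ln(12.2/9.3)/ln(78.9/12.0) = 0.27142/1.88327 = 0.1441
Extrapolate from 78.9 m to 97.1 m: V₃ = 12.2 × (97.1/78.9)^0.1441 = 12.2 × 1.0304 = 12.5705 mph

12.57 mph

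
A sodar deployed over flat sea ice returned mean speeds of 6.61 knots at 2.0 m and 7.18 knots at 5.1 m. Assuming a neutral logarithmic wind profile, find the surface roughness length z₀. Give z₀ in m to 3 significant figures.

Log law: V(z) ∝ ln(z/z₀). With r = V₁/V₂ = 6.61/7.18 = 0.92061,
r · ln(z₂/z₀) = ln(z₁/z₀) ⇒ ln z₀ = (ln z₁ − r·ln z₂)/(1 − r)
ln z₀ = (0.69315 − 0.92061×1.62924) / 0.07939 = -10.1623
z₀ = exp(-10.1623) = 0.00003860 m

z₀ ≈ 0.0000386 m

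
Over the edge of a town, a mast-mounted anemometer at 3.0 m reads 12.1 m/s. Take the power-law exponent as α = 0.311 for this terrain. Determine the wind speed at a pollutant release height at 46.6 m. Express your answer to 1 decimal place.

28.4 m/s

Power-law profile: V₂ = V₁ · (z₂/z₁)^α
V₂ = 12.1 × (46.6/3.0)^0.311 = 12.1 × (15.5333)^0.311
    = 12.1 × 2.3468 = 28.3968 m/s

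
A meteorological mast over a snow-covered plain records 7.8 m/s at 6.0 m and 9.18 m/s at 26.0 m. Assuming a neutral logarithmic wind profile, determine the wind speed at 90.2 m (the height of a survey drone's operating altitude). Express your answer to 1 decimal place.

Log law: V ∝ ln(z/z₀). From the pair, with r = V₁/V₂ = 0.84967,
ln z₀ = (ln z₁ − r·ln z₂)/(1 − r) = (1.7918 − 0.84967×3.2581)/0.15033 = -6.4962 → z₀ = 0.001509 m
V₃ = V₁ · ln(z₃/z₀)/ln(z₁/z₀) = 7.8 × 10.9983/8.2880 = 10.3507 m/s

10.4 m/s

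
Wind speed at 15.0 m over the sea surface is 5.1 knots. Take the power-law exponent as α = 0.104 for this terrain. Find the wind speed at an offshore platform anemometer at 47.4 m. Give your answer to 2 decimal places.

Power-law profile: V₂ = V₁ · (z₂/z₁)^α
V₂ = 5.1 × (47.4/15.0)^0.104 = 5.1 × (3.1600)^0.104
    = 5.1 × 1.1271 = 5.7483 knots

5.75 knots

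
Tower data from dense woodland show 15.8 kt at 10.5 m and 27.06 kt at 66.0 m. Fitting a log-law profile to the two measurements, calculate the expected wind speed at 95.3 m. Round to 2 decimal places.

Log law: V ∝ ln(z/z₀). From the pair, with r = V₁/V₂ = 0.58389,
ln z₀ = (ln z₁ − r·ln z₂)/(1 − r) = (2.3514 − 0.58389×4.1897)/0.41611 = -0.2281 → z₀ = 0.7960 m
V₃ = V₁ · ln(z₃/z₀)/ln(z₁/z₀) = 15.8 × 4.7851/2.5795 = 29.3103 kt

29.31 kt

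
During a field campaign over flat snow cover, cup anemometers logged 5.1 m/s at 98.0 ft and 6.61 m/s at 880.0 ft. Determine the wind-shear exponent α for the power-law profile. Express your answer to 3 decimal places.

Power law: V₂/V₁ = (z₂/z₁)^α ⇒ α = ln(V₂/V₁) / ln(z₂/z₁)
α = ln(6.61/5.1) / ln(880.0/98.0) = ln(1.2961) / ln(8.9796)
  = 0.25934 / 2.19495 = 0.11815

α ≈ 0.118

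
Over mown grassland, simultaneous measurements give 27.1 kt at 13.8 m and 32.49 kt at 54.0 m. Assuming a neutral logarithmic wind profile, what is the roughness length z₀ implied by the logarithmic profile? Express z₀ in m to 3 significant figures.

Log law: V(z) ∝ ln(z/z₀). With r = V₁/V₂ = 27.1/32.49 = 0.83410,
r · ln(z₂/z₀) = ln(z₁/z₀) ⇒ ln z₀ = (ln z₁ − r·ln z₂)/(1 − r)
ln z₀ = (2.62467 − 0.83410×3.98898) / 0.16590 = -4.2349
z₀ = exp(-4.2349) = 0.01448 m

z₀ ≈ 0.0145 m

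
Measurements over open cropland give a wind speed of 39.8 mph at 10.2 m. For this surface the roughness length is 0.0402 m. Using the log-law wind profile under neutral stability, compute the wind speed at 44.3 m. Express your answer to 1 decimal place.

50.4 mph

Log law: V(z) ∝ ln(z/z₀), so V₂/V₁ = ln(z₂/z₀) / ln(z₁/z₀).
ln(44.3/0.0402) = 7.0049, ln(10.2/0.0402) = 5.5363
V₂ = 39.8 × 7.0049/5.5363 = 39.8 × 1.2653 = 50.3577 mph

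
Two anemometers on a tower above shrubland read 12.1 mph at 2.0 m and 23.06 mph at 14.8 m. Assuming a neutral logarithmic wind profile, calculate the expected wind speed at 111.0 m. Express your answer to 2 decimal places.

34.09 mph

Log law: V ∝ ln(z/z₀). From the pair, with r = V₁/V₂ = 0.52472,
ln z₀ = (ln z₁ − r·ln z₂)/(1 − r) = (0.6931 − 0.52472×2.6946)/0.47528 = -1.5165 → z₀ = 0.2195 m
V₃ = V₁ · ln(z₃/z₀)/ln(z₁/z₀) = 12.1 × 6.2260/2.2097 = 34.0935 mph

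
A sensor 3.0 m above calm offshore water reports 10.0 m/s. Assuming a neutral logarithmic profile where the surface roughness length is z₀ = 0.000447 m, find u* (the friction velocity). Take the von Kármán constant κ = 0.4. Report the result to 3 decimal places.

u* ≈ 0.454 m/s

Log law: V(z) = (u*/κ) · ln(z/z₀) ⇒ u* = κ · V / ln(z/z₀)
u* = 0.4 × 10.0 / ln(3.0/0.000447) = 0.4 × 10.0 / 8.8116
   = 4.0000 / 8.8116 = 0.4539 m/s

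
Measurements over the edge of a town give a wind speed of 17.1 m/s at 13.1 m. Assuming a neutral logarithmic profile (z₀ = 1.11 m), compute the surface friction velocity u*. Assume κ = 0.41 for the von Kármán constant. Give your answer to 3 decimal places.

Log law: V(z) = (u*/κ) · ln(z/z₀) ⇒ u* = κ · V / ln(z/z₀)
u* = 0.41 × 17.1 / ln(13.1/1.11) = 0.41 × 17.1 / 2.4683
   = 7.0110 / 2.4683 = 2.8405 m/s

u* ≈ 2.840 m/s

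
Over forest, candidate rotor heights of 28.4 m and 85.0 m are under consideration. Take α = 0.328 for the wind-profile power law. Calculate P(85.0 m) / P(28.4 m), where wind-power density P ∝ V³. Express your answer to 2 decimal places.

Speed ratio: V_B/V_A = (z_B/z_A)^α = (85.0/28.4)^0.328 = (2.9930)^0.328 = 1.43272
Power-density ratio: P_B/P_A = (V_B/V_A)³ = (1.43272)³ = 2.94092

2.94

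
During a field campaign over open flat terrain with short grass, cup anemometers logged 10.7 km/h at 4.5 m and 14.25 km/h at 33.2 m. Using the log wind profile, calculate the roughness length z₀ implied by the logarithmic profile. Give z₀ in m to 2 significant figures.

z₀ ≈ 0.011 m

Log law: V(z) ∝ ln(z/z₀). With r = V₁/V₂ = 10.7/14.25 = 0.75088,
r · ln(z₂/z₀) = ln(z₁/z₀) ⇒ ln z₀ = (ln z₁ − r·ln z₂)/(1 − r)
ln z₀ = (1.50408 − 0.75088×3.50255) / 0.24912 = -4.5195
z₀ = exp(-4.5195) = 0.01089 m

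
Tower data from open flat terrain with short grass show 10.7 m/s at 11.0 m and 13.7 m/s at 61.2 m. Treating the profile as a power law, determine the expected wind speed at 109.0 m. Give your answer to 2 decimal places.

14.89 m/s

First find α: α = ln(V₂/V₁)/ln(z₂/z₁) = ln(13.7/10.7)/ln(61.2/11.0) = 0.24715/1.71625 = 0.1440
Extrapolate from 61.2 m to 109.0 m: V₃ = 13.7 × (109.0/61.2)^0.1440 = 13.7 × 1.0867 = 14.8874 m/s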